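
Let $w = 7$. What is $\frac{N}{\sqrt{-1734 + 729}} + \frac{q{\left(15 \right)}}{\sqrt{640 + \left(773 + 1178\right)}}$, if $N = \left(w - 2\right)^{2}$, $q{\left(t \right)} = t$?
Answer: $\frac{15 \sqrt{2591}}{2591} - \frac{5 i \sqrt{1005}}{201} \approx 0.29468 - 0.7886 i$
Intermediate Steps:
$N = 25$ ($N = \left(7 - 2\right)^{2} = 5^{2} = 25$)
$\frac{N}{\sqrt{-1734 + 729}} + \frac{q{\left(15 \right)}}{\sqrt{640 + \left(773 + 1178\right)}} = \frac{25}{\sqrt{-1734 + 729}} + \frac{15}{\sqrt{640 + \left(773 + 1178\right)}} = \frac{25}{\sqrt{-1005}} + \frac{15}{\sqrt{640 + 1951}} = \frac{25}{i \sqrt{1005}} + \frac{15}{\sqrt{2591}} = 25 \left(- \frac{i \sqrt{1005}}{1005}\right) + 15 \frac{\sqrt{2591}}{2591} = - \frac{5 i \sqrt{1005}}{201} + \frac{15 \sqrt{2591}}{2591} = \frac{15 \sqrt{2591}}{2591} - \frac{5 i \sqrt{1005}}{201}$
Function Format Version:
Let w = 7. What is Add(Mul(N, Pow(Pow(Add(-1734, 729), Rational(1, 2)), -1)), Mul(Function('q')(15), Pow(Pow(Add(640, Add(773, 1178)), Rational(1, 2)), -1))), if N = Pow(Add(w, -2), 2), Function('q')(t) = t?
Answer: Add(Mul(Rational(15, 2591), Pow(2591, Rational(1, 2))), Mul(Rational(-5, 201), I, Pow(1005, Rational(1, 2)))) ≈ Add(0.29468, Mul(-0.78860, I))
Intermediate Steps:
N = 25 (N = Pow(Add(7, -2), 2) = Pow(5, 2) = 25)
Add(Mul(N, Pow(Pow(Add(-1734, 729), Rational(1, 2)), -1)), Mul(Function('q')(15), Pow(Pow(Add(640, Add(773, 1178)), Rational(1, 2)), -1))) = Add(Mul(25, Pow(Pow(Add(-1734, 729), Rational(1, 2)), -1)), Mul(15, Pow(Pow(Add(640, Add(773, 1178)), Rational(1, 2)), -1))) = Add(Mul(25, Pow(Pow(-1005, Rational(1, 2)), -1)), Mul(15, Pow(Pow(Add(640, 1951), Rational(1, 2)), -1))) = Add(Mul(25, Pow(Mul(I, Pow(1005, Rational(1, 2))), -1)), Mul(15, Pow(Pow(2591, Rational(1, 2)), -1))) = Add(Mul(25, Mul(Rational(-1, 1005), I, Pow(1005, Rational(1, 2)))), Mul(15, Mul(Rational(1, 2591), Pow(2591, Rational(1, 2))))) = Add(Mul(Rational(-5, 201), I, Pow(1005, Rational(1, 2))), Mul(Rational(15, 2591), Pow(2591, Rational(1, 2)))) = Add(Mul(Rational(15, 2591), Pow(2591, Rational(1, 2))), Mul(Rational(-5, 201), I, Pow(1005, Rational(1, 2))))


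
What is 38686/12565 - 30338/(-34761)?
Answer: 1725961016/436771965 ≈ 3.9516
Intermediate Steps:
38686/12565 - 30338/(-34761) = 38686*(1/12565) - 30338*(-1/34761) = 38686/12565 + 30338/34761 = 1725961016/436771965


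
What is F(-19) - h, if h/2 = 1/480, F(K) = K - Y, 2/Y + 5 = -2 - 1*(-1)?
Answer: -4481/240 ≈ -18.671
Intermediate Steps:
Y = -1/3 (Y = 2/(-5 + (-2 - 1*(-1))) = 2/(-5 + (-2 + 1)) = 2/(-5 - 1) = 2/(-6) = 2*(-1/6) = -1/3 ≈ -0.33333)
F(K) = 1/3 + K (F(K) = K - 1*(-1/3) = K + 1/3 = 1/3 + K)
h = 1/240 (h = 2/480 = 2*(1/480) = 1/240 ≈ 0.0041667)
F(-19) - h = (1/3 - 19) - 1*1/240 = -56/3 - 1/240 = -4481/240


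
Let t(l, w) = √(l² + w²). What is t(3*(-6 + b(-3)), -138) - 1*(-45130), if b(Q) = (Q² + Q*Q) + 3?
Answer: 45130 + 3*√2341 ≈ 45275.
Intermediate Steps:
b(Q) = 3 + 2*Q² (b(Q) = (Q² + Q²) + 3 = 2*Q² + 3 = 3 + 2*Q²)
t(3*(-6 + b(-3)), -138) - 1*(-45130) = √((3*(-6 + (3 + 2*(-3)²)))² + (-138)²) - 1*(-45130) = √((3*(-6 + (3 + 2*9)))² + 19044) + 45130 = √((3*(-6 + (3 + 18)))² + 19044) + 45130 = √((3*(-6 + 21))² + 19044) + 45130 = √((3*15)² + 19044) + 45130 = √(45² + 19044) + 45130 = √(2025 + 19044) + 45130 = √21069 + 45130 = 3*√2341 + 45130 = 45130 + 3*√2341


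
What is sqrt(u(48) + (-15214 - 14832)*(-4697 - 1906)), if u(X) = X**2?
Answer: sqrt(198396042) ≈ 14085.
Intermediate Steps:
sqrt(u(48) + (-15214 - 14832)*(-4697 - 1906)) = sqrt(48**2 + (-15214 - 14832)*(-4697 - 1906)) = sqrt(2304 - 30046*(-6603)) = sqrt(2304 + 198393738) = sqrt(198396042)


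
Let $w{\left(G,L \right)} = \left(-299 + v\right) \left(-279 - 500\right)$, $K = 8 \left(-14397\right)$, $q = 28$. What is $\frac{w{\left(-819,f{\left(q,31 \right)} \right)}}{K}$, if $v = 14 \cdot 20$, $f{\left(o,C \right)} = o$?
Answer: $- \frac{14801}{115176} \approx -0.12851$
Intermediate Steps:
$v = 280$
$K = -115176$
$w{\left(G,L \right)} = 14801$ ($w{\left(G,L \right)} = \left(-299 + 280\right) \left(-279 - 500\right) = \left(-19\right) \left(-779\right) = 14801$)
$\frac{w{\left(-819,f{\left(q,31 \right)} \right)}}{K} = \frac{14801}{-115176} = 14801 \left(- \frac{1}{115176}\right) = - \frac{14801}{115176}$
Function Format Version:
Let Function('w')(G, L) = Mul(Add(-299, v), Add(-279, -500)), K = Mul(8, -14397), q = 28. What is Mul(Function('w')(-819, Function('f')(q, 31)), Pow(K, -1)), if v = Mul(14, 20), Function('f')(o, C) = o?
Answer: Rational(-14801, 115176) ≈ -0.12851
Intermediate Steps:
v = 280
K = -115176
Function('w')(G, L) = 14801 (Function('w')(G, L) = Mul(Add(-299, 280), Add(-279, -500)) = Mul(-19, -779) = 14801)
Mul(Function('w')(-819, Function('f')(q, 31)), Pow(K, -1)) = Mul(14801, Pow(-115176, -1)) = Mul(14801, Rational(-1, 115176)) = Rational(-14801, 115176)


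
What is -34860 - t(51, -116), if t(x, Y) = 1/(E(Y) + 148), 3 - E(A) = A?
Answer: -9307621/267 ≈ -34860.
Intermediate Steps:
E(A) = 3 - A
t(x, Y) = 1/(151 - Y) (t(x, Y) = 1/((3 - Y) + 148) = 1/(151 - Y))
-34860 - t(51, -116) = -34860 - (-1)/(-151 - 116) = -34860 - (-1)/(-267) = -34860 - (-1)*(-1)/267 = -34860 - 1*1/267 = -34860 - 1/267 = -9307621/267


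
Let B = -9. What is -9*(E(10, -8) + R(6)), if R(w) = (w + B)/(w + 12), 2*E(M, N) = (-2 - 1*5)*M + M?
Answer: 543/2 ≈ 271.50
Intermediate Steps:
E(M, N) = -3*M (E(M, N) = ((-2 - 1*5)*M + M)/2 = ((-2 - 5)*M + M)/2 = (-7*M + M)/2 = (-6*M)/2 = -3*M)
R(w) = (-9 + w)/(12 + w) (R(w) = (w - 9)/(w + 12) = (-9 + w)/(12 + w))
-9*(E(10, -8) + R(6)) = -9*(-3*10 + (-9 + 6)/(12 + 6)) = -9*(-30 - 3/18) = -9*(-30 + (1/18)*(-3)) = -9*(-30 - 1/6) = -9*(-181/6) = 543/2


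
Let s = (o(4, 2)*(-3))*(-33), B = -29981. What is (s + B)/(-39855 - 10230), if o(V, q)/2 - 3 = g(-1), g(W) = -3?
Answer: 4283/7155 ≈ 0.59860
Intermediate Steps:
o(V, q) = 0 (o(V, q) = 6 + 2*(-3) = 6 - 6 = 0)
s = 0 (s = (0*(-3))*(-33) = 0*(-33) = 0)
(s + B)/(-39855 - 10230) = (0 - 29981)/(-39855 - 10230) = -29981/(-50085) = -29981*(-1/50085) = 4283/7155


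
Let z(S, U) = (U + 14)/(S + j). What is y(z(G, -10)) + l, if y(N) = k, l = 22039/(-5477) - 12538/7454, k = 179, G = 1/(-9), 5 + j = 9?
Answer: 3537412775/20412779 ≈ 173.29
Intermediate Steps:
j = 4 (j = -5 + 9 = 4)
G = -⅑ ≈ -0.11111
z(S, U) = (14 + U)/(4 + S) (z(S, U) = (U + 14)/(S + 4) = (14 + U)/(4 + S))
l = -116474666/20412779 (l = 22039*(-1/5477) - 12538*1/7454 = -22039/5477 - 6269/3727 = -116474666/20412779 ≈ -5.7060)
y(N) = 179
y(z(G, -10)) + l = 179 - 116474666/20412779 = 3537412775/20412779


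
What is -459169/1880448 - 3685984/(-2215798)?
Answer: 2956937744485/2083346458752 ≈ 1.4193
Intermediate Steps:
-459169/1880448 - 3685984/(-2215798) = -459169*1/1880448 - 3685984*(-1/2215798) = -459169/1880448 + 1842992/1107899 = 2956937744485/2083346458752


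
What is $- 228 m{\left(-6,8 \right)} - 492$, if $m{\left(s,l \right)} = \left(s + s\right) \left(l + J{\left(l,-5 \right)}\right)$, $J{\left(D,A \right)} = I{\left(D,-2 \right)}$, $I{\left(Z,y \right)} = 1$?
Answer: $24132$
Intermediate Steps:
$J{\left(D,A \right)} = 1$
$m{\left(s,l \right)} = 2 s \left(1 + l\right)$ ($m{\left(s,l \right)} = \left(s + s\right) \left(l + 1\right) = 2 s \left(1 + l\right)$)
$- 228 m{\left(-6,8 \right)} - 492 = - 228 \cdot 2 \left(-6\right) \left(1 + 8\right) - 492 = - 228 \cdot 2 \left(-6\right) 9 - 492 = \left(-228\right) \left(-108\right) - 492 = 24624 - 492 = 24132$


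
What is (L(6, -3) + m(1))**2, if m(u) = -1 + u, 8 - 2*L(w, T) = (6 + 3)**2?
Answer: 5329/4 ≈ 1332.3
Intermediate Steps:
L(w, T) = -73/2 (L(w, T) = 4 - (6 + 3)**2/2 = 4 - 1/2*9**2 = 4 - 1/2*81 = 4 - 81/2 = -73/2)
(L(6, -3) + m(1))**2 = (-73/2 + (-1 + 1))**2 = (-73/2 + 0)**2 = (-73/2)**2 = 5329/4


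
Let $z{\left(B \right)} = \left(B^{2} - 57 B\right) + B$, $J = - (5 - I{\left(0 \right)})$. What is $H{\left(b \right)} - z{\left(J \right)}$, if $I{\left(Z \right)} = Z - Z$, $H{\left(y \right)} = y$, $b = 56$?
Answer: $-249$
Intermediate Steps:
$I{\left(Z \right)} = 0$
$J = -5$ ($J = - (5 - 0) = - (5 + 0) = \left(-1\right) 5 = -5$)
$z{\left(B \right)} = B^{2} - 56 B$
$H{\left(b \right)} - z{\left(J \right)} = 56 - - 5 \left(-56 - 5\right) = 56 - \left(-5\right) \left(-61\right) = 56 - 305 = -249$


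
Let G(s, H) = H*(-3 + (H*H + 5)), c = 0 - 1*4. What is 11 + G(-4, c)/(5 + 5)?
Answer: 19/5 ≈ 3.8000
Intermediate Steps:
c = -4 (c = 0 - 4 = -4)
G(s, H) = H*(2 + H²) (G(s, H) = H*(-3 + (H² + 5)) = H*(-3 + (5 + H²)) = H*(2 + H²))
11 + G(-4, c)/(5 + 5) = 11 + (-4*(2 + (-4)²))/(5 + 5) = 11 - 4*(2 + 16)/10 = 11 - 4*18*(⅒) = 11 - 72*⅒ = 11 - 36/5 = 19/5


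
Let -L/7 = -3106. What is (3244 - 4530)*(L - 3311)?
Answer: -23702266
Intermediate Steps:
L = 21742 (L = -7*(-3106) = 21742)
(3244 - 4530)*(L - 3311) = (3244 - 4530)*(21742 - 3311) = -1286*18431 = -23702266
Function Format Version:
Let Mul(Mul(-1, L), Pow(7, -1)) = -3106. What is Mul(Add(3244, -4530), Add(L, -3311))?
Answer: -23702266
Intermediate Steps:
L = 21742 (L = Mul(-7, -3106) = 21742)
Mul(Add(3244, -4530), Add(L, -3311)) = Mul(Add(3244, -4530), Add(21742, -3311)) = Mul(-1286, 18431) = -23702266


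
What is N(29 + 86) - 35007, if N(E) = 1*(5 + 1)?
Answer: -35001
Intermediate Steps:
N(E) = 6 (N(E) = 1*6 = 6)
N(29 + 86) - 35007 = 6 - 35007 = -35001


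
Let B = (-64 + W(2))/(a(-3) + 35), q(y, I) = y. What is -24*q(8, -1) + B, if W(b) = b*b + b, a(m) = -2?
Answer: -6394/33 ≈ -193.76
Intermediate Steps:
W(b) = b + b² (W(b) = b² + b = b + b²)
B = -58/33 (B = (-64 + 2*(1 + 2))/(-2 + 35) = (-64 + 2*3)/33 = (-64 + 6)*(1/33) = -58*1/33 = -58/33 ≈ -1.7576)
-24*q(8, -1) + B = -24*8 - 58/33 = -192 - 58/33 = -6394/33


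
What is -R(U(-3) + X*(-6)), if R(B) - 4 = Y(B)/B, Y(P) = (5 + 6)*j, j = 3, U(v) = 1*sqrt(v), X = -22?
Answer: (-4*sqrt(3) + 561*I)/(sqrt(3) - 132*I) ≈ -4.25 + 0.0032798*I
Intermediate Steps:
U(v) = sqrt(v)
Y(P) = 33 (Y(P) = (5 + 6)*3 = 11*3 = 33)
R(B) = 4 + 33/B
-R(U(-3) + X*(-6)) = -(4 + 33/(sqrt(-3) - 22*(-6))) = -(4 + 33/(I*sqrt(3) + 132)) = -(4 + 33/(132 + I*sqrt(3))) = -4 - 33/(132 + I*sqrt(3))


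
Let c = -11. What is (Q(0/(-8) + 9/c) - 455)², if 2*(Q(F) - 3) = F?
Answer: 99062209/484 ≈ 2.0467e+5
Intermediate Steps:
Q(F) = 3 + F/2
(Q(0/(-8) + 9/c) - 455)² = ((3 + (0/(-8) + 9/(-11))/2) - 455)² = ((3 + (0*(-⅛) + 9*(-1/11))/2) - 455)² = ((3 + (0 - 9/11)/2) - 455)² = ((3 + (½)*(-9/11)) - 455)² = ((3 - 9/22) - 455)² = (57/22 - 455)² = (-9953/22)² = 99062209/484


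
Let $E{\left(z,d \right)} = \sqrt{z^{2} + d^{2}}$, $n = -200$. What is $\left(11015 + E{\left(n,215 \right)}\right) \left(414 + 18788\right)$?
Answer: $211510030 + 96010 \sqrt{3449} \approx 2.1715 \cdot 10^{8}$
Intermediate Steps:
$E{\left(z,d \right)} = \sqrt{d^{2} + z^{2}}$
$\left(11015 + E{\left(n,215 \right)}\right) \left(414 + 18788\right) = \left(11015 + \sqrt{215^{2} + \left(-200\right)^{2}}\right) \left(414 + 18788\right) = \left(11015 + \sqrt{46225 + 40000}\right) 19202 = \left(11015 + \sqrt{86225}\right) 19202 = \left(11015 + 5 \sqrt{3449}\right) 19202 = 211510030 + 96010 \sqrt{3449}$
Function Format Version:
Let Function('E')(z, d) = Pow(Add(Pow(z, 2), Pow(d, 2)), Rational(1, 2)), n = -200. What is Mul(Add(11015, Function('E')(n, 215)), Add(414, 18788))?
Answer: Add(211510030, Mul(96010, Pow(3449, Rational(1, 2)))) ≈ 2.1715e+8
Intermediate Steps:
Function('E')(z, d) = Pow(Add(Pow(d, 2), Pow(z, 2)), Rational(1, 2))
Mul(Add(11015, Function('E')(n, 215)), Add(414, 18788)) = Mul(Add(11015, Pow(Add(Pow(215, 2), Pow(-200, 2)), Rational(1, 2))), Add(414, 18788)) = Mul(Add(11015, Pow(Add(46225, 40000), Rational(1, 2))), 19202) = Mul(Add(11015, Pow(86225, Rational(1, 2))), 19202) = Mul(Add(11015, Mul(5, Pow(3449, Rational(1, 2)))), 19202) = Add(211510030, Mul(96010, Pow(3449, Rational(1, 2))))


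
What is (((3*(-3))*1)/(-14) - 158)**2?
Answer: 4853209/196 ≈ 24761.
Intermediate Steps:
(((3*(-3))*1)/(-14) - 158)**2 = (-9*1*(-1/14) - 158)**2 = (-9*(-1/14) - 158)**2 = (9/14 - 158)**2 = (-2203/14)**2 = 4853209/196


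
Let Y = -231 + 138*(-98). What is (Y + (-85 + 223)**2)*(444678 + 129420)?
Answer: 3036404322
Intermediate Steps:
Y = -13755 (Y = -231 - 13524 = -13755)
(Y + (-85 + 223)**2)*(444678 + 129420) = (-13755 + (-85 + 223)**2)*(444678 + 129420) = (-13755 + 138**2)*574098 = (-13755 + 19044)*574098 = 5289*574098 = 3036404322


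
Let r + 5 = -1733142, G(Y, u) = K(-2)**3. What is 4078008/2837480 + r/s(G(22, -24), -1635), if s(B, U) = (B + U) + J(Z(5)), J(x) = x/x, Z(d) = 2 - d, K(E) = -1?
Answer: 123110937316/115981995 ≈ 1061.5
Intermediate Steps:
G(Y, u) = -1 (G(Y, u) = (-1)**3 = -1)
r = -1733147 (r = -5 - 1733142 = -1733147)
J(x) = 1
s(B, U) = 1 + B + U (s(B, U) = (B + U) + 1 = 1 + B + U)
4078008/2837480 + r/s(G(22, -24), -1635) = 4078008/2837480 - 1733147/(1 - 1 - 1635) = 4078008*(1/2837480) - 1733147/(-1635) = 509751/354685 - 1733147*(-1/1635) = 509751/354685 + 1733147/1635 = 123110937316/115981995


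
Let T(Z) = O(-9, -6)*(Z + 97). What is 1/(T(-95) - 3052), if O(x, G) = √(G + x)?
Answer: -763/2328691 - I*√15/4657382 ≈ -0.00032765 - 8.3158e-7*I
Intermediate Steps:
T(Z) = I*√15*(97 + Z) (T(Z) = √(-6 - 9)*(Z + 97) = √(-15)*(97 + Z) = (I*√15)*(97 + Z) = I*√15*(97 + Z))
1/(T(-95) - 3052) = 1/(I*√15*(97 - 95) - 3052) = 1/(I*√15*2 - 3052) = 1/(2*I*√15 - 3052) = 1/(-3052 + 2*I*√15)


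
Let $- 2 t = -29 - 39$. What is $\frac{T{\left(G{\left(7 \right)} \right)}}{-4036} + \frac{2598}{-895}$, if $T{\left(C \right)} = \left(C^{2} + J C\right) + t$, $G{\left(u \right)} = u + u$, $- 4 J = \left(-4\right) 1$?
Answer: $- \frac{2675977}{903055} \approx -2.9632$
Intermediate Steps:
$t = 34$ ($t = - \frac{-29 - 39}{2} = \left(- \frac{1}{2}\right) \left(-68\right) = 34$)
$J = 1$ ($J = - \frac{\left(-4\right) 1}{4} = \left(- \frac{1}{4}\right) \left(-4\right) = 1$)
$G{\left(u \right)} = 2 u$
$T{\left(C \right)} = 34 + C + C^{2}$ ($T{\left(C \right)} = \left(C^{2} + 1 C\right) + 34 = \left(C^{2} + C\right) + 34 = \left(C + C^{2}\right) + 34 = 34 + C + C^{2}$)
$\frac{T{\left(G{\left(7 \right)} \right)}}{-4036} + \frac{2598}{-895} = \frac{34 + 2 \cdot 7 + \left(2 \cdot 7\right)^{2}}{-4036} + \frac{2598}{-895} = \left(34 + 14 + 14^{2}\right) \left(- \frac{1}{4036}\right) + 2598 \left(- \frac{1}{895}\right) = \left(34 + 14 + 196\right) \left(- \frac{1}{4036}\right) - \frac{2598}{895} = 244 \left(- \frac{1}{4036}\right) - \frac{2598}{895} = - \frac{61}{1009} - \frac{2598}{895} = - \frac{2675977}{903055}$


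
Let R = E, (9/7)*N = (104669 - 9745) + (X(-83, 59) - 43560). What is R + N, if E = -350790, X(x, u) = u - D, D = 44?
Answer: -2797457/9 ≈ -3.1083e+5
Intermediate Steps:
X(x, u) = -44 + u (X(x, u) = u - 1*44 = u - 44 = -44 + u)
N = 359653/9 (N = 7*((104669 - 9745) + ((-44 + 59) - 43560))/9 = 7*(94924 + (15 - 43560))/9 = 7*(94924 - 43545)/9 = (7/9)*51379 = 359653/9 ≈ 39961.)
R = -350790
R + N = -350790 + 359653/9 = -2797457/9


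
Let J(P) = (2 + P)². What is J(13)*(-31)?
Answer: -6975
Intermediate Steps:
J(13)*(-31) = (2 + 13)²*(-31) = 15²*(-31) = 225*(-31) = -6975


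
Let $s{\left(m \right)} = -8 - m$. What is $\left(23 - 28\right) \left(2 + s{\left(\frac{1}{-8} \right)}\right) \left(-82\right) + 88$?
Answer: $- \frac{9283}{4} \approx -2320.8$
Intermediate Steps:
$\left(23 - 28\right) \left(2 + s{\left(\frac{1}{-8} \right)}\right) \left(-82\right) + 88 = \left(23 - 28\right) \left(2 - \frac{63}{8}\right) \left(-82\right) + 88 = - 5 \left(2 - \frac{63}{8}\right) \left(-82\right) + 88 = \left(-5\right) \left(- \frac{47}{8}\right) \left(-82\right) + 88 = \frac{235}{8} \left(-82\right) + 88 = - \frac{9635}{4} + 88 = - \frac{9283}{4}$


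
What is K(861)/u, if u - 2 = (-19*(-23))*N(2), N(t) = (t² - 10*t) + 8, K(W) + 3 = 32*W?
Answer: -27549/3494 ≈ -7.8847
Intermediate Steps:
K(W) = -3 + 32*W
N(t) = 8 + t² - 10*t
u = -3494 (u = 2 + (-19*(-23))*(8 + 2² - 10*2) = 2 + 437*(8 + 4 - 20) = 2 + 437*(-8) = 2 - 3496 = -3494)
K(861)/u = (-3 + 32*861)/(-3494) = (-3 + 27552)*(-1/3494) = 27549*(-1/3494) = -27549/3494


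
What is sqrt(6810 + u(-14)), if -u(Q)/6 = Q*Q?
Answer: 3*sqrt(626) ≈ 75.060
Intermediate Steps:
u(Q) = -6*Q**2 (u(Q) = -6*Q*Q = -6*Q**2)
sqrt(6810 + u(-14)) = sqrt(6810 - 6*(-14)**2) = sqrt(6810 - 6*196) = sqrt(6810 - 1176) = sqrt(5634) = 3*sqrt(626)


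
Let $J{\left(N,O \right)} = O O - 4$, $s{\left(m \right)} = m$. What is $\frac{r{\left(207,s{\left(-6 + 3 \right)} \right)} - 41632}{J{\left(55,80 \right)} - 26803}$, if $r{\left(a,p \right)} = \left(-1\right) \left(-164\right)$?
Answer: $\frac{41468}{20407} \approx 2.032$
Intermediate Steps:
$r{\left(a,p \right)} = 164$
$J{\left(N,O \right)} = -4 + O^{2}$ ($J{\left(N,O \right)} = O^{2} - 4 = -4 + O^{2}$)
$\frac{r{\left(207,s{\left(-6 + 3 \right)} \right)} - 41632}{J{\left(55,80 \right)} - 26803} = \frac{164 - 41632}{\left(-4 + 80^{2}\right) - 26803} = - \frac{41468}{\left(-4 + 6400\right) - 26803} = - \frac{41468}{6396 - 26803} = - \frac{41468}{-20407} = \left(-41468\right) \left(- \frac{1}{20407}\right) = \frac{41468}{20407}$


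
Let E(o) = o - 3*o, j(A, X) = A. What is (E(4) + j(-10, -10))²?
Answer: 324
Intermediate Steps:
E(o) = -2*o
(E(4) + j(-10, -10))² = (-2*4 - 10)² = (-8 - 10)² = (-18)² = 324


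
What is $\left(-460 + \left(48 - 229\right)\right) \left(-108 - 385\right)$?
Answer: $316013$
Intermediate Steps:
$\left(-460 + \left(48 - 229\right)\right) \left(-108 - 385\right) = \left(-460 - 181\right) \left(-493\right) = \left(-641\right) \left(-493\right) = 316013$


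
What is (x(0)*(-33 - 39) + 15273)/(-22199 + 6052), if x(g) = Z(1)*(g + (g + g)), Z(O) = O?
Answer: -15273/16147 ≈ -0.94587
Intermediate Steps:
x(g) = 3*g (x(g) = 1*(g + (g + g)) = 1*(g + 2*g) = 1*(3*g) = 3*g)
(x(0)*(-33 - 39) + 15273)/(-22199 + 6052) = ((3*0)*(-33 - 39) + 15273)/(-22199 + 6052) = (0*(-72) + 15273)/(-16147) = (0 + 15273)*(-1/16147) = 15273*(-1/16147) = -15273/16147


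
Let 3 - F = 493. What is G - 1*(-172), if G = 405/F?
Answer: 16775/98 ≈ 171.17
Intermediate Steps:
F = -490 (F = 3 - 1*493 = 3 - 493 = -490)
G = -81/98 (G = 405/(-490) = 405*(-1/490) = -81/98 ≈ -0.82653)
G - 1*(-172) = -81/98 - 1*(-172) = -81/98 + 172 = 16775/98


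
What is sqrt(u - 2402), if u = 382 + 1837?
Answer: I*sqrt(183) ≈ 13.528*I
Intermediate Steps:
u = 2219
sqrt(u - 2402) = sqrt(2219 - 2402) = sqrt(-183) = I*sqrt(183)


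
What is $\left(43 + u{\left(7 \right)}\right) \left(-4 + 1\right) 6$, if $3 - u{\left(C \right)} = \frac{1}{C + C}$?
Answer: $- \frac{5787}{7} \approx -826.71$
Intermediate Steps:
$u{\left(C \right)} = 3 - \frac{1}{2 C}$ ($u{\left(C \right)} = 3 - \frac{1}{C + C} = 3 - \frac{1}{2 C}$)
$\left(43 + u{\left(7 \right)}\right) \left(-4 + 1\right) 6 = \left(43 + \left(3 - \frac{1}{2 \cdot 7}\right)\right) \left(-4 + 1\right) 6 = \left(43 + \left(3 - \frac{1}{14}\right)\right) \left(\left(-3\right) 6\right) = \left(43 + \left(3 - \frac{1}{14}\right)\right) \left(-18\right) = \left(43 + \frac{41}{14}\right) \left(-18\right) = \frac{643}{14} \left(-18\right) = - \frac{5787}{7}$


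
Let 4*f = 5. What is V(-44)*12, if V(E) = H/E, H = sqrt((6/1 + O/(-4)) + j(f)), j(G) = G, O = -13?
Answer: -3*sqrt(42)/22 ≈ -0.88374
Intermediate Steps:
f = 5/4 (f = (1/4)*5 = 5/4 ≈ 1.2500)
H = sqrt(42)/2 (H = sqrt((6/1 - 13/(-4)) + 5/4) = sqrt((6*1 - 13*(-1/4)) + 5/4) = sqrt((6 + 13/4) + 5/4) = sqrt(37/4 + 5/4) = sqrt(21/2) = sqrt(42)/2 ≈ 3.2404)
V(E) = sqrt(42)/(2*E) (V(E) = (sqrt(42)/2)/E = sqrt(42)/(2*E))
V(-44)*12 = ((1/2)*sqrt(42)/(-44))*12 = ((1/2)*sqrt(42)*(-1/44))*12 = -sqrt(42)/88*12 = -3*sqrt(42)/22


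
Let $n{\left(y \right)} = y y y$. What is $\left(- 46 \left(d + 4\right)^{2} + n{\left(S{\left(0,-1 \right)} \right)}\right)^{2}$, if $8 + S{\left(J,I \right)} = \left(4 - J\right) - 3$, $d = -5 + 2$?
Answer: $151321$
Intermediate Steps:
$d = -3$
$S{\left(J,I \right)} = -7 - J$ ($S{\left(J,I \right)} = -8 - \left(-1 + J\right) = -7 - J$)
$n{\left(y \right)} = y^{3}$ ($n{\left(y \right)} = y^{2} y = y^{3}$)
$\left(- 46 \left(d + 4\right)^{2} + n{\left(S{\left(0,-1 \right)} \right)}\right)^{2} = \left(- 46 \left(-3 + 4\right)^{2} + \left(-7 - 0\right)^{3}\right)^{2} = \left(- 46 \cdot 1^{2} + \left(-7 + 0\right)^{3}\right)^{2} = \left(\left(-46\right) 1 + \left(-7\right)^{3}\right)^{2} = \left(-46 - 343\right)^{2} = \left(-389\right)^{2} = 151321$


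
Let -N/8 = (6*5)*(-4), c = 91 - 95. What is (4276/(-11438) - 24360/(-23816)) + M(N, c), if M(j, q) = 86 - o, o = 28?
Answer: 998526383/17025463 ≈ 58.649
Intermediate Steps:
c = -4
N = 960 (N = -8*6*5*(-4) = -240*(-4) = -8*(-120) = 960)
M(j, q) = 58 (M(j, q) = 86 - 1*28 = 86 - 28 = 58)
(4276/(-11438) - 24360/(-23816)) + M(N, c) = (4276/(-11438) - 24360/(-23816)) + 58 = (4276*(-1/11438) - 24360*(-1/23816)) + 58 = (-2138/5719 + 3045/2977) + 58 = 11049529/17025463 + 58 = 998526383/17025463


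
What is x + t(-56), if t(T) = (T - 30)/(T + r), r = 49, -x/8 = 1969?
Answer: -110178/7 ≈ -15740.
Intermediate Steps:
x = -15752 (x = -8*1969 = -15752)
t(T) = (-30 + T)/(49 + T) (t(T) = (T - 30)/(T + 49) = (-30 + T)/(49 + T))
x + t(-56) = -15752 + (-30 - 56)/(49 - 56) = -15752 - 86/(-7) = -15752 - ⅐*(-86) = -15752 + 86/7 = -110178/7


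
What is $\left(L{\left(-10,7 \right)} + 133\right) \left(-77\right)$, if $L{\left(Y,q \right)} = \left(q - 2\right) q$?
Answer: $-12936$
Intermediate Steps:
$L{\left(Y,q \right)} = q \left(-2 + q\right)$ ($L{\left(Y,q \right)} = \left(-2 + q\right) q = q \left(-2 + q\right)$)
$\left(L{\left(-10,7 \right)} + 133\right) \left(-77\right) = \left(7 \left(-2 + 7\right) + 133\right) \left(-77\right) = \left(7 \cdot 5 + 133\right) \left(-77\right) = \left(35 + 133\right) \left(-77\right) = 168 \left(-77\right) = -12936$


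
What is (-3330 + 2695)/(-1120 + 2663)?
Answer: -635/1543 ≈ -0.41154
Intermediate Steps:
(-3330 + 2695)/(-1120 + 2663) = -635/1543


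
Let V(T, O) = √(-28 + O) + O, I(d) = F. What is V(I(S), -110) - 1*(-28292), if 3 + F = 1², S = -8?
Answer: 28182 + I*√138 ≈ 28182.0 + 11.747*I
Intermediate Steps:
F = -2 (F = -3 + 1² = -3 + 1 = -2)
I(d) = -2
V(T, O) = O + √(-28 + O)
V(I(S), -110) - 1*(-28292) = (-110 + √(-28 - 110)) - 1*(-28292) = (-110 + √(-138)) + 28292 = (-110 + I*√138) + 28292 = 28182 + I*√138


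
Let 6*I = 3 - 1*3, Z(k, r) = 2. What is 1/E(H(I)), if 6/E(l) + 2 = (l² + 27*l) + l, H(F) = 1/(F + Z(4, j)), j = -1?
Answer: 49/24 ≈ 2.0417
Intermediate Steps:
I = 0 (I = (3 - 1*3)/6 = (3 - 3)/6 = (⅙)*0 = 0)
H(F) = 1/(2 + F) (H(F) = 1/(F + 2) = 1/(2 + F))
E(l) = 6/(-2 + l² + 28*l) (E(l) = 6/(-2 + ((l² + 27*l) + l)) = 6/(-2 + (l² + 28*l)) = 6/(-2 + l² + 28*l))
1/E(H(I)) = 1/(6/(-2 + (1/(2 + 0))² + 28/(2 + 0))) = 1/(6/(-2 + (1/2)² + 28/2)) = 1/(6/(-2 + (½)² + 28*(½))) = 1/(6/(-2 + ¼ + 14)) = 1/(6/(49/4)) = 1/(6*(4/49)) = 1/(24/49) = 49/24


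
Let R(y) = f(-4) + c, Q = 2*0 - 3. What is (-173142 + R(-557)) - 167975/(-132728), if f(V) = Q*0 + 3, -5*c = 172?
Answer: -114923955301/663640 ≈ -1.7317e+5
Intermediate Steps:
c = -172/5 (c = -1/5*172 = -172/5 ≈ -34.400)
Q = -3 (Q = 0 - 3 = -3)
f(V) = 3 (f(V) = -3*0 + 3 = 0 + 3 = 3)
R(y) = -157/5 (R(y) = 3 - 172/5 = -157/5)
(-173142 + R(-557)) - 167975/(-132728) = (-173142 - 157/5) - 167975/(-132728) = -865867/5 - 167975*(-1/132728) = -865867/5 + 167975/132728 = -114923955301/663640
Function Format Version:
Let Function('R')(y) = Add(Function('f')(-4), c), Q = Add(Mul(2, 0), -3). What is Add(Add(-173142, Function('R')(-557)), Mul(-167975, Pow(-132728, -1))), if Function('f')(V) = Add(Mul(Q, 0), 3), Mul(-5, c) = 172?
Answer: Rational(-114923955301, 663640) ≈ -1.7317e+5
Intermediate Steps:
c = Rational(-172, 5) (c = Mul(Rational(-1, 5), 172) = Rational(-172, 5) ≈ -34.400)
Q = -3 (Q = Add(0, -3) = -3)
Function('f')(V) = 3 (Function('f')(V) = Add(Mul(-3, 0), 3) = Add(0, 3) = 3)
Function('R')(y) = Rational(-157, 5) (Function('R')(y) = Add(3, Rational(-172, 5)) = Rational(-157, 5))
Add(Add(-173142, Function('R')(-557)), Mul(-167975, Pow(-132728, -1))) = Add(Add(-173142, Rational(-157, 5)), Mul(-167975, Pow(-132728, -1))) = Add(Rational(-865867, 5), Mul(-167975, Rational(-1, 132728))) = Add(Rational(-865867, 5), Rational(167975, 132728)) = Rational(-114923955301, 663640)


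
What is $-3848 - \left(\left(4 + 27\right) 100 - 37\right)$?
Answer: $-6911$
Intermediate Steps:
$-3848 - \left(\left(4 + 27\right) 100 - 37\right) = -3848 - \left(31 \cdot 100 - 37\right) = -3848 - \left(3100 - 37\right) = -3848 - 3063 = -6911$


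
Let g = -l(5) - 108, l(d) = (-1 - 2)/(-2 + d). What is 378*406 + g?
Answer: 153361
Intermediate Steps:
l(d) = -3/(-2 + d)
g = -107 (g = -(-3)/(-2 + 5) - 108 = -(-3)/3 - 108 = -1*(-1) - 108 = 1 - 108 = -107)
378*406 + g = 378*406 - 107 = 153468 - 107 = 153361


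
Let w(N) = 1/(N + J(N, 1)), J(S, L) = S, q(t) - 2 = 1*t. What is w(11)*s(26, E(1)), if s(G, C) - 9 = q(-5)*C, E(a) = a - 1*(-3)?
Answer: -3/22 ≈ -0.13636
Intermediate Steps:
q(t) = 2 + t (q(t) = 2 + 1*t = 2 + t)
E(a) = 3 + a (E(a) = a + 3 = 3 + a)
s(G, C) = 9 - 3*C (s(G, C) = 9 + (2 - 5)*C = 9 - 3*C)
w(N) = 1/(2*N) (w(N) = 1/(N + N) = 1/(2*N))
w(11)*s(26, E(1)) = ((1/2)/11)*(9 - 3*(3 + 1)) = ((1/2)*(1/11))*(9 - 3*4) = (9 - 12)/22 = (1/22)*(-3) = -3/22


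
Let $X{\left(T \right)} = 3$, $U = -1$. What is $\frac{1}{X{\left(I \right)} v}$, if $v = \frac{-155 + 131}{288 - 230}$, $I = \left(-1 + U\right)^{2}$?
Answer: $- \frac{29}{36} \approx -0.80556$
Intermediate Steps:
$I = 4$ ($I = \left(-1 - 1\right)^{2} = \left(-2\right)^{2} = 4$)
$v = - \frac{12}{29}$ ($v = - \frac{24}{58} = \left(-24\right) \frac{1}{58} = - \frac{12}{29} \approx -0.41379$)
$\frac{1}{X{\left(I \right)} v} = \frac{1}{3 \left(- \frac{12}{29}\right)} = \frac{1}{- \frac{36}{29}} = - \frac{29}{36}$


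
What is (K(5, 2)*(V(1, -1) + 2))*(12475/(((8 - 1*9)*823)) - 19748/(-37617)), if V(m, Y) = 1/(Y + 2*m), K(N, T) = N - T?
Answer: -1359058413/10319597 ≈ -131.70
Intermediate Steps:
(K(5, 2)*(V(1, -1) + 2))*(12475/(((8 - 1*9)*823)) - 19748/(-37617)) = ((5 - 1*2)*(1/(-1 + 2*1) + 2))*(12475/(((8 - 1*9)*823)) - 19748/(-37617)) = ((5 - 2)*(1/(-1 + 2) + 2))*(12475/(((8 - 9)*823)) - 19748*(-1/37617)) = (3*(1/1 + 2))*(12475/((-1*823)) + 19748/37617) = (3*(1 + 2))*(12475/(-823) + 19748/37617) = (3*3)*(12475*(-1/823) + 19748/37617) = 9*(-12475/823 + 19748/37617) = 9*(-453019471/30958791) = -1359058413/10319597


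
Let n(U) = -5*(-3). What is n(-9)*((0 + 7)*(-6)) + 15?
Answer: -615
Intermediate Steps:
n(U) = 15
n(-9)*((0 + 7)*(-6)) + 15 = 15*((0 + 7)*(-6)) + 15 = 15*(7*(-6)) + 15 = 15*(-42) + 15 = -630 + 15 = -615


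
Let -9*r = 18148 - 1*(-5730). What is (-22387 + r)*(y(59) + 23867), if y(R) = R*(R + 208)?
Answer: -8928802820/9 ≈ -9.9209e+8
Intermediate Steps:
y(R) = R*(208 + R)
r = -23878/9 (r = -(18148 - 1*(-5730))/9 = -(18148 + 5730)/9 = -1/9*23878 = -23878/9 ≈ -2653.1)
(-22387 + r)*(y(59) + 23867) = (-22387 - 23878/9)*(59*(208 + 59) + 23867) = -225361*(59*267 + 23867)/9 = -225361*(15753 + 23867)/9 = -225361/9*39620 = -8928802820/9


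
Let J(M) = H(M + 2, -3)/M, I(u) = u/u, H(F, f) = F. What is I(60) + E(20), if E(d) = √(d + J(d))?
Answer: 1 + √2110/10 ≈ 5.5935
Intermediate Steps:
I(u) = 1
J(M) = (2 + M)/M (J(M) = (M + 2)/M = (2 + M)/M)
E(d) = √(d + (2 + d)/d)
I(60) + E(20) = 1 + √(1 + 20 + 2/20) = 1 + √(1 + 20 + 2*(1/20)) = 1 + √(1 + 20 + ⅒) = 1 + √(211/10) = 1 + √2110/10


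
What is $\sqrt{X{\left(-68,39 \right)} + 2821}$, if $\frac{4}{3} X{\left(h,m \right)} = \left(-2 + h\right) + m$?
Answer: $\frac{19 \sqrt{31}}{2} \approx 52.894$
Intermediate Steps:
$X{\left(h,m \right)} = - \frac{3}{2} + \frac{3 h}{4} + \frac{3 m}{4}$ ($X{\left(h,m \right)} = \frac{3 \left(\left(-2 + h\right) + m\right)}{4} = \frac{3 \left(-2 + h + m\right)}{4} = - \frac{3}{2} + \frac{3 h}{4} + \frac{3 m}{4}$)
$\sqrt{X{\left(-68,39 \right)} + 2821} = \sqrt{\left(- \frac{3}{2} + \frac{3}{4} \left(-68\right) + \frac{3}{4} \cdot 39\right) + 2821} = \sqrt{\left(- \frac{3}{2} - 51 + \frac{117}{4}\right) + 2821} = \sqrt{- \frac{93}{4} + 2821} = \sqrt{\frac{11191}{4}} = \frac{19 \sqrt{31}}{2}$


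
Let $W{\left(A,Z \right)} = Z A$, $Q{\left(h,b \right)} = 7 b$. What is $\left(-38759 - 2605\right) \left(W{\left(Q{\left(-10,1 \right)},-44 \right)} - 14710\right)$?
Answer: $621204552$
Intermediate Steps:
$W{\left(A,Z \right)} = A Z$
$\left(-38759 - 2605\right) \left(W{\left(Q{\left(-10,1 \right)},-44 \right)} - 14710\right) = \left(-38759 - 2605\right) \left(7 \cdot 1 \left(-44\right) - 14710\right) = - 41364 \left(7 \left(-44\right) - 14710\right) = - 41364 \left(-308 - 14710\right) = \left(-41364\right) \left(-15018\right) = 621204552$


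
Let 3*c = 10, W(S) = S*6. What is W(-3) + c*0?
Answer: -18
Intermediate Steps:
W(S) = 6*S
c = 10/3 (c = (⅓)*10 = 10/3 ≈ 3.3333)
W(-3) + c*0 = 6*(-3) + (10/3)*0 = -18 + 0 = -18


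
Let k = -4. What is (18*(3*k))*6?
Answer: -1296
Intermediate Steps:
(18*(3*k))*6 = (18*(3*(-4)))*6 = (18*(-12))*6 = -216*6 = -1296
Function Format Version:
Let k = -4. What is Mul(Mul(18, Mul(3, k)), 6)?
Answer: -1296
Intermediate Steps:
Mul(Mul(18, Mul(3, k)), 6) = Mul(Mul(18, Mul(3, -4)), 6) = Mul(Mul(18, -12), 6) = Mul(-216, 6) = -1296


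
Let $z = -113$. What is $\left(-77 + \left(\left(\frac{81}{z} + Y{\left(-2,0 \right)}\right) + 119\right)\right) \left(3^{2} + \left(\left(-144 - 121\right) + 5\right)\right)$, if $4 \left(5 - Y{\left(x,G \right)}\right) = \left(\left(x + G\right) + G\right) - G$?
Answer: $- \frac{2653823}{226} \approx -11743.0$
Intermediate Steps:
$Y{\left(x,G \right)} = 5 - \frac{G}{4} - \frac{x}{4}$ ($Y{\left(x,G \right)} = 5 - \frac{\left(\left(x + G\right) + G\right) - G}{4} = 5 - \frac{\left(\left(G + x\right) + G\right) - G}{4} = 5 - \frac{\left(x + 2 G\right) - G}{4} = 5 - \frac{G + x}{4} = 5 - \left(\frac{G}{4} + \frac{x}{4}\right) = 5 - \frac{G}{4} - \frac{x}{4}$)
$\left(-77 + \left(\left(\frac{81}{z} + Y{\left(-2,0 \right)}\right) + 119\right)\right) \left(3^{2} + \left(\left(-144 - 121\right) + 5\right)\right) = \left(-77 + \left(\left(\frac{81}{-113} - - \frac{11}{2}\right) + 119\right)\right) \left(3^{2} + \left(\left(-144 - 121\right) + 5\right)\right) = \left(-77 + \left(\left(81 \left(- \frac{1}{113}\right) + \left(5 + 0 + \frac{1}{2}\right)\right) + 119\right)\right) \left(9 + \left(-265 + 5\right)\right) = \left(-77 + \left(\left(- \frac{81}{113} + \frac{11}{2}\right) + 119\right)\right) \left(9 - 260\right) = \left(-77 + \left(\frac{1081}{226} + 119\right)\right) \left(-251\right) = \left(-77 + \frac{27975}{226}\right) \left(-251\right) = \frac{10573}{226} \left(-251\right) = - \frac{2653823}{226}$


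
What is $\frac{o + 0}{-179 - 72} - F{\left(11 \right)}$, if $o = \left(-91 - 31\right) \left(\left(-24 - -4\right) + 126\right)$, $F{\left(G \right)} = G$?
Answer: $\frac{10171}{251} \approx 40.522$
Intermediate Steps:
$o = -12932$ ($o = - 122 \left(\left(-24 + 4\right) + 126\right) = - 122 \left(-20 + 126\right) = \left(-122\right) 106 = -12932$)
$\frac{o + 0}{-179 - 72} - F{\left(11 \right)} = \frac{-12932 + 0}{-179 - 72} - 11 = - \frac{12932}{-251} - 11 = \left(-12932\right) \left(- \frac{1}{251}\right) - 11 = \frac{12932}{251} - 11 = \frac{10171}{251}$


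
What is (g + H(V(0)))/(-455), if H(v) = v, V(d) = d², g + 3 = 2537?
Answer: -362/65 ≈ -5.5692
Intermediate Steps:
g = 2534 (g = -3 + 2537 = 2534)
(g + H(V(0)))/(-455) = (2534 + 0²)/(-455) = (2534 + 0)*(-1/455) = 2534*(-1/455) = -362/65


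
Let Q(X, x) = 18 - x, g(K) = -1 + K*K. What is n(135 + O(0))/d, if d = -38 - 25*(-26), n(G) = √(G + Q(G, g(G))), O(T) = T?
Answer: I*√18071/612 ≈ 0.21965*I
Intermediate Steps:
g(K) = -1 + K²
n(G) = √(19 + G - G²) (n(G) = √(G + (18 - (-1 + G²))) = √(G + (18 + (1 - G²))) = √(G + (19 - G²)) = √(19 + G - G²))
d = 612 (d = -38 + 650 = 612)
n(135 + O(0))/d = √(19 + (135 + 0) - (135 + 0)²)/612 = √(19 + 135 - 1*135²)*(1/612) = √(19 + 135 - 1*18225)*(1/612) = √(19 + 135 - 18225)*(1/612) = √(-18071)*(1/612) = (I*√18071)*(1/612) = I*√18071/612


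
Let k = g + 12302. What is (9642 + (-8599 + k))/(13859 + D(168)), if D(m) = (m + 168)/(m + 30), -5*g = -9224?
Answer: 2506317/2287015 ≈ 1.0959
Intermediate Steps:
g = 9224/5 (g = -1/5*(-9224) = 9224/5 ≈ 1844.8)
k = 70734/5 (k = 9224/5 + 12302 = 70734/5 ≈ 14147.)
D(m) = (168 + m)/(30 + m)
(9642 + (-8599 + k))/(13859 + D(168)) = (9642 + (-8599 + 70734/5))/(13859 + (168 + 168)/(30 + 168)) = (9642 + 27739/5)/(13859 + 336/198) = 75949/(5*(13859 + (1/198)*336)) = 75949/(5*(13859 + 56/33)) = 75949/(5*(457403/33)) = (75949/5)*(33/457403) = 2506317/2287015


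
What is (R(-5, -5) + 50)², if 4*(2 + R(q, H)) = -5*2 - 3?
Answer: 32041/16 ≈ 2002.6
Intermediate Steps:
R(q, H) = -21/4 (R(q, H) = -2 + (-5*2 - 3)/4 = -2 + (-10 - 3)/4 = -2 + (¼)*(-13) = -2 - 13/4 = -21/4)
(R(-5, -5) + 50)² = (-21/4 + 50)² = (179/4)² = 32041/16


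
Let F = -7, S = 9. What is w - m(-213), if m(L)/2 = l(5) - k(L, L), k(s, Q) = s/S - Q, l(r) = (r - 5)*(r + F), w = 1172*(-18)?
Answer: -62152/3 ≈ -20717.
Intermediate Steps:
w = -21096
l(r) = (-7 + r)*(-5 + r) (l(r) = (r - 5)*(r - 7) = (-5 + r)*(-7 + r) = (-7 + r)*(-5 + r))
k(s, Q) = -Q + s/9 (k(s, Q) = s/9 - Q = -Q + s/9)
m(L) = 16*L/9 (m(L) = 2*((35 + 5**2 - 12*5) - (-L + L/9)) = 2*((35 + 25 - 60) - (-8)*L/9) = 2*(0 + 8*L/9) = 2*(8*L/9) = 16*L/9)
w - m(-213) = -21096 - 16*(-213)/9 = -21096 - 1*(-1136/3) = -21096 + 1136/3 = -62152/3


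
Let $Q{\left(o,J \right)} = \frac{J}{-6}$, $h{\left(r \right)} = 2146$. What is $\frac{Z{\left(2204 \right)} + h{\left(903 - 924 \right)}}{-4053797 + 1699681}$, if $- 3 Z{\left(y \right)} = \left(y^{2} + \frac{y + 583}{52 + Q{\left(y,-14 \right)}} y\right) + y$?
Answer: $\frac{134921485}{191860454} \approx 0.70323$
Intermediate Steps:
$Q{\left(o,J \right)} = - \frac{J}{6}$ ($Q{\left(o,J \right)} = J \left(- \frac{1}{6}\right) = - \frac{J}{6}$)
$Z{\left(y \right)} = - \frac{y}{3} - \frac{y^{2}}{3} - \frac{y \left(\frac{1749}{163} + \frac{3 y}{163}\right)}{3}$ ($Z{\left(y \right)} = - \frac{\left(y^{2} + \frac{y + 583}{52 - - \frac{7}{3}} y\right) + y}{3} = - \frac{\left(y^{2} + \frac{583 + y}{52 + \frac{7}{3}} y\right) + y}{3} = - \frac{\left(y^{2} + \frac{583 + y}{\frac{163}{3}} y\right) + y}{3} = - \frac{\left(y^{2} + \left(583 + y\right) \frac{3}{163} y\right) + y}{3} = - \frac{\left(y^{2} + \left(\frac{1749}{163} + \frac{3 y}{163}\right) y\right) + y}{3} = - \frac{\left(y^{2} + y \left(\frac{1749}{163} + \frac{3 y}{163}\right)\right) + y}{3} = - \frac{y + y^{2} + y \left(\frac{1749}{163} + \frac{3 y}{163}\right)}{3} = - \frac{y}{3} - \frac{y^{2}}{3} - \frac{y \left(\frac{1749}{163} + \frac{3 y}{163}\right)}{3}$)
$\frac{Z{\left(2204 \right)} + h{\left(903 - 924 \right)}}{-4053797 + 1699681} = \frac{\left(- \frac{2}{489}\right) 2204 \left(956 + 83 \cdot 2204\right) + 2146}{-4053797 + 1699681} = \frac{\left(- \frac{2}{489}\right) 2204 \left(956 + 182932\right) + 2146}{-2354116} = \left(\left(- \frac{2}{489}\right) 2204 \cdot 183888 + 2146\right) \left(- \frac{1}{2354116}\right) = \left(- \frac{270192768}{163} + 2146\right) \left(- \frac{1}{2354116}\right) = \left(- \frac{269842970}{163}\right) \left(- \frac{1}{2354116}\right) = \frac{134921485}{191860454}$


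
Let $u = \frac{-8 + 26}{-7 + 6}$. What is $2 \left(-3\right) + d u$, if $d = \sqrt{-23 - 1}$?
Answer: $-6 - 36 i \sqrt{6} \approx -6.0 - 88.182 i$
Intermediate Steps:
$d = 2 i \sqrt{6}$ ($d = \sqrt{-24} = 2 i \sqrt{6} \approx 4.899 i$)
$u = -18$ ($u = \frac{18}{-1} = 18 \left(-1\right) = -18$)
$2 \left(-3\right) + d u = 2 \left(-3\right) + 2 i \sqrt{6} \left(-18\right) = -6 - 36 i \sqrt{6}$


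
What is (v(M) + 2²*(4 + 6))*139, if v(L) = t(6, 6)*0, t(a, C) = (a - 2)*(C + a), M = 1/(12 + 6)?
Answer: 5560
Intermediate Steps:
M = 1/18 ≈ 0.055556
t(a, C) = (-2 + a)*(C + a)
v(L) = 0 (v(L) = (6² - 2*6 - 2*6 + 6*6)*0 = (36 - 12 - 12 + 36)*0 = 48*0 = 0)
(v(M) + 2²*(4 + 6))*139 = (0 + 2²*(4 + 6))*139 = (0 + 4*10)*139 = (0 + 40)*139 = 40*139 = 5560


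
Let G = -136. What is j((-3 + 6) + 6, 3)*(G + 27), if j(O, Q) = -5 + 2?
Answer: 327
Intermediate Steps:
j(O, Q) = -3
j((-3 + 6) + 6, 3)*(G + 27) = -3*(-136 + 27) = -3*(-109) = 327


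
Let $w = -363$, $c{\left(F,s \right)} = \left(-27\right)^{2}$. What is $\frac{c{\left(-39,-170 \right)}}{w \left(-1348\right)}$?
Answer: $\frac{243}{163108} \approx 0.0014898$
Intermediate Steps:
$c{\left(F,s \right)} = 729$
$\frac{c{\left(-39,-170 \right)}}{w \left(-1348\right)} = \frac{729}{\left(-363\right) \left(-1348\right)} = \frac{729}{489324} = 729 \cdot \frac{1}{489324} = \frac{243}{163108}$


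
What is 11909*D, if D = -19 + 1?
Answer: -214362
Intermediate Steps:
D = -18
11909*D = 11909*(-18) = -214362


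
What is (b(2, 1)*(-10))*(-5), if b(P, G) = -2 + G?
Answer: -50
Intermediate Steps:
(b(2, 1)*(-10))*(-5) = ((-2 + 1)*(-10))*(-5) = -1*(-10)*(-5) = 10*(-5) = -50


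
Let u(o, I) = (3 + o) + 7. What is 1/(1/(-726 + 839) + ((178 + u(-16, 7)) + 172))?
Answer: 113/38873 ≈ 0.0029069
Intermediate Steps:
u(o, I) = 10 + o
1/(1/(-726 + 839) + ((178 + u(-16, 7)) + 172)) = 1/(1/(-726 + 839) + ((178 + (10 - 16)) + 172)) = 1/(1/113 + ((178 - 6) + 172)) = 1/(1/113 + (172 + 172)) = 1/(1/113 + 344) = 1/(38873/113) = 113/38873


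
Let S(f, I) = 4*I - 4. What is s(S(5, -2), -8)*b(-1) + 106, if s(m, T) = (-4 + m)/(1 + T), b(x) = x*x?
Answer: 758/7 ≈ 108.29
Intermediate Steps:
S(f, I) = -4 + 4*I
b(x) = x²
s(m, T) = (-4 + m)/(1 + T)
s(S(5, -2), -8)*b(-1) + 106 = ((-4 + (-4 + 4*(-2)))/(1 - 8))*(-1)² + 106 = ((-4 + (-4 - 8))/(-7))*1 + 106 = -(-4 - 12)/7*1 + 106 = -⅐*(-16)*1 + 106 = (16/7)*1 + 106 = 16/7 + 106 = 758/7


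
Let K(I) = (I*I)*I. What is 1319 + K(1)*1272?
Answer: 2591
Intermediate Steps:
K(I) = I³ (K(I) = I²*I = I³)
1319 + K(1)*1272 = 1319 + 1³*1272 = 1319 + 1*1272 = 1319 + 1272 = 2591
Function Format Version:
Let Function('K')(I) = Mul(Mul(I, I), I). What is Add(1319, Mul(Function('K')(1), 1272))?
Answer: 2591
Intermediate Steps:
Function('K')(I) = Pow(I, 3) (Function('K')(I) = Mul(Pow(I, 2), I) = Pow(I, 3))
Add(1319, Mul(Function('K')(1), 1272)) = Add(1319, Mul(Pow(1, 3), 1272)) = Add(1319, Mul(1, 1272)) = Add(1319, 1272) = 2591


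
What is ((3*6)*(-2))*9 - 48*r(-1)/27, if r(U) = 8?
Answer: -3044/9 ≈ -338.22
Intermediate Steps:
((3*6)*(-2))*9 - 48*r(-1)/27 = ((3*6)*(-2))*9 - 384/27 = (18*(-2))*9 - 384/27 = -36*9 - 48*8/27 = -324 - 128/9 = -3044/9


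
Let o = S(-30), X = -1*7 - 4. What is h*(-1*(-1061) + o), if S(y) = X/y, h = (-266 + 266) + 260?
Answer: 827866/3 ≈ 2.7596e+5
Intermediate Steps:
h = 260 (h = 0 + 260 = 260)
X = -11 (X = -7 - 4 = -11)
S(y) = -11/y
o = 11/30 (o = -11/(-30) = -11*(-1/30) = 11/30 ≈ 0.36667)
h*(-1*(-1061) + o) = 260*(-1*(-1061) + 11/30) = 260*(1061 + 11/30) = 260*(31841/30) = 827866/3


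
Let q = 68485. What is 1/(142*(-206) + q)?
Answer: 1/39233 ≈ 2.5489e-5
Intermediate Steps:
1/(142*(-206) + q) = 1/(142*(-206) + 68485) = 1/(-29252 + 68485) = 1/39233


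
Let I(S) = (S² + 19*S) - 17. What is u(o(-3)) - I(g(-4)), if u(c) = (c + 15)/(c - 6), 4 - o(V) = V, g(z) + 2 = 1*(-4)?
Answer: 117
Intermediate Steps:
g(z) = -6 (g(z) = -2 + 1*(-4) = -2 - 4 = -6)
o(V) = 4 - V
I(S) = -17 + S² + 19*S
u(c) = (15 + c)/(-6 + c)
u(o(-3)) - I(g(-4)) = (15 + (4 - 1*(-3)))/(-6 + (4 - 1*(-3))) - (-17 + (-6)² + 19*(-6)) = (15 + (4 + 3))/(-6 + (4 + 3)) - (-17 + 36 - 114) = (15 + 7)/(-6 + 7) - 1*(-95) = 22/1 + 95 = 1*22 + 95 = 22 + 95 = 117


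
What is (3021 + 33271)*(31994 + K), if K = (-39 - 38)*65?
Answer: 979484788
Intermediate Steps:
K = -5005 (K = -77*65 = -5005)
(3021 + 33271)*(31994 + K) = (3021 + 33271)*(31994 - 5005) = 36292*26989 = 979484788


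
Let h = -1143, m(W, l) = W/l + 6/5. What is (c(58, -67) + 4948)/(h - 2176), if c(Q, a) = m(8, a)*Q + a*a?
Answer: -3182391/1111865 ≈ -2.8622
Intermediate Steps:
m(W, l) = 6/5 + W/l (m(W, l) = W/l + 6*(⅕) = W/l + 6/5 = 6/5 + W/l)
c(Q, a) = a² + Q*(6/5 + 8/a) (c(Q, a) = (6/5 + 8/a)*Q + a*a = Q*(6/5 + 8/a) + a² = a² + Q*(6/5 + 8/a))
(c(58, -67) + 4948)/(h - 2176) = (((-67)² + (6/5)*58 + 8*58/(-67)) + 4948)/(-1143 - 2176) = ((4489 + 348/5 + 8*58*(-1/67)) + 4948)/(-3319) = ((4489 + 348/5 - 464/67) + 4948)*(-1/3319) = (1524811/335 + 4948)*(-1/3319) = (3182391/335)*(-1/3319) = -3182391/1111865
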